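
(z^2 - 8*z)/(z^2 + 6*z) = (z - 8)/(z + 6)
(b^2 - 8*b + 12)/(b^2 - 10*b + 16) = (b - 6)/(b - 8)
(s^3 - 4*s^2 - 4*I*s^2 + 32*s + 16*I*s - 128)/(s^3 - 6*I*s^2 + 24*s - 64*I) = (s - 4)/(s - 2*I)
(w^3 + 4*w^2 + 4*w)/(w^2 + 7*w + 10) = w*(w + 2)/(w + 5)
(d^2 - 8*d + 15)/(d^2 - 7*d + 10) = (d - 3)/(d - 2)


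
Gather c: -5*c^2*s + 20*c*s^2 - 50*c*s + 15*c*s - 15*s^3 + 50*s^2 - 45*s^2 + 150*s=-5*c^2*s + c*(20*s^2 - 35*s) - 15*s^3 + 5*s^2 + 150*s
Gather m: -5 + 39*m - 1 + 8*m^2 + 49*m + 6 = 8*m^2 + 88*m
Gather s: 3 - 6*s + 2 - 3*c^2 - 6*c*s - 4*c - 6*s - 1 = -3*c^2 - 4*c + s*(-6*c - 12) + 4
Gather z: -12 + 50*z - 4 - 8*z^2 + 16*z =-8*z^2 + 66*z - 16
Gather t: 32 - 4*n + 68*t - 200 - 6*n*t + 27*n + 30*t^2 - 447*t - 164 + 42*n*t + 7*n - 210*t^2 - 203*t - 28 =30*n - 180*t^2 + t*(36*n - 582) - 360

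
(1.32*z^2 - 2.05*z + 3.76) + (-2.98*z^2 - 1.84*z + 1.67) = -1.66*z^2 - 3.89*z + 5.43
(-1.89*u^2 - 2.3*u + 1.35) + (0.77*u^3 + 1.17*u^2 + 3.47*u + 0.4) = 0.77*u^3 - 0.72*u^2 + 1.17*u + 1.75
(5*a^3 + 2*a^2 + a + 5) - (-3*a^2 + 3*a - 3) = 5*a^3 + 5*a^2 - 2*a + 8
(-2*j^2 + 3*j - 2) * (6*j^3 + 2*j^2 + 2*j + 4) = -12*j^5 + 14*j^4 - 10*j^3 - 6*j^2 + 8*j - 8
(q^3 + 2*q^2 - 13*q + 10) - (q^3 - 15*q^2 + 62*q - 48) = 17*q^2 - 75*q + 58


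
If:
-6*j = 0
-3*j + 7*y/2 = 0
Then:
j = 0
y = 0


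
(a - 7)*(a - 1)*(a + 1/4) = a^3 - 31*a^2/4 + 5*a + 7/4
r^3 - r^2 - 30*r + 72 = (r - 4)*(r - 3)*(r + 6)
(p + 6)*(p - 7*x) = p^2 - 7*p*x + 6*p - 42*x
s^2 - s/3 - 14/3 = (s - 7/3)*(s + 2)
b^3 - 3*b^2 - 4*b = b*(b - 4)*(b + 1)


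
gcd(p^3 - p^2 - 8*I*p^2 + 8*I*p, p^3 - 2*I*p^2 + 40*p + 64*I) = p - 8*I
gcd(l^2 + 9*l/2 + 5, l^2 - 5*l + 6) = 1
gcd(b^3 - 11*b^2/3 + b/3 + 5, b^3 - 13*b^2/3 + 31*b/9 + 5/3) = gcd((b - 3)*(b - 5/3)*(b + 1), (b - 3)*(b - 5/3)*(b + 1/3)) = b^2 - 14*b/3 + 5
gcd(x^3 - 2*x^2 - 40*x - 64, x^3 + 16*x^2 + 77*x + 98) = x + 2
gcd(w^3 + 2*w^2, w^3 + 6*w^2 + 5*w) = w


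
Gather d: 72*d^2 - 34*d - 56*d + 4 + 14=72*d^2 - 90*d + 18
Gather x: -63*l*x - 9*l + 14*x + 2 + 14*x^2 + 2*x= -9*l + 14*x^2 + x*(16 - 63*l) + 2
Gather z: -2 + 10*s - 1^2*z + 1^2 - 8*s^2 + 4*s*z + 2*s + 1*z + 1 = -8*s^2 + 4*s*z + 12*s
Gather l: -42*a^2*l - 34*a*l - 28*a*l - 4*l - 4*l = l*(-42*a^2 - 62*a - 8)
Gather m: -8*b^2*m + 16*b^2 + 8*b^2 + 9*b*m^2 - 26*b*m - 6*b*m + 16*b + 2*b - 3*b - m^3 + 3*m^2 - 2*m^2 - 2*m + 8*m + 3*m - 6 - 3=24*b^2 + 15*b - m^3 + m^2*(9*b + 1) + m*(-8*b^2 - 32*b + 9) - 9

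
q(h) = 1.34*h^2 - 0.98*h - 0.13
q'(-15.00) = -41.18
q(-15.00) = 316.07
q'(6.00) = 15.10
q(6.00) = 42.23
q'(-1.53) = -5.08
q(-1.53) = 4.51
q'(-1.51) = -5.03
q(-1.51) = 4.41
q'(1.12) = 2.02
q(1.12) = 0.45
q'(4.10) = 10.01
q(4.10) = 18.38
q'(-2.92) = -8.81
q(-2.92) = 14.16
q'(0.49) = 0.33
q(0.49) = -0.29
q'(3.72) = 8.99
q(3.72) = 14.77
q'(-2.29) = -7.12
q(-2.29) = 9.14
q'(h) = 2.68*h - 0.98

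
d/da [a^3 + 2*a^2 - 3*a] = 3*a^2 + 4*a - 3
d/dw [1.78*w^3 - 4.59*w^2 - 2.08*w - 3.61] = 5.34*w^2 - 9.18*w - 2.08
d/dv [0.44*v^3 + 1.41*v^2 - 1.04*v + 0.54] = 1.32*v^2 + 2.82*v - 1.04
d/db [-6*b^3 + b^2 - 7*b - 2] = -18*b^2 + 2*b - 7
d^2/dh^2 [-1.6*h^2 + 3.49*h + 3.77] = -3.20000000000000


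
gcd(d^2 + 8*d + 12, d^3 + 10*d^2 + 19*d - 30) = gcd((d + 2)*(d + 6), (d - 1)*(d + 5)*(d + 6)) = d + 6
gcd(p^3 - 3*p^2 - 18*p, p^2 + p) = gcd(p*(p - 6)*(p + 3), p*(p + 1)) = p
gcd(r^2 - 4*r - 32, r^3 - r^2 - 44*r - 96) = r^2 - 4*r - 32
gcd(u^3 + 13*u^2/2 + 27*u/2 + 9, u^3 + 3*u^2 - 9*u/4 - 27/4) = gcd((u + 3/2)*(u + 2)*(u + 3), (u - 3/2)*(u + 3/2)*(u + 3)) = u^2 + 9*u/2 + 9/2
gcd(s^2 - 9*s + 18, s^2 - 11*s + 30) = s - 6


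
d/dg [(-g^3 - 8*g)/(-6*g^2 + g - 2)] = (-g*(12*g - 1)*(g^2 + 8) + (3*g^2 + 8)*(6*g^2 - g + 2))/(6*g^2 - g + 2)^2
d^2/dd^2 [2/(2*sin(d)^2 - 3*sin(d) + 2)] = 2*(-16*sin(d)^4 + 18*sin(d)^3 + 31*sin(d)^2 - 42*sin(d) + 10)/(-3*sin(d) - cos(2*d) + 3)^3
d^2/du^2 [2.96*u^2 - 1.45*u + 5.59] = 5.92000000000000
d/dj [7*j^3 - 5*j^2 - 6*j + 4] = 21*j^2 - 10*j - 6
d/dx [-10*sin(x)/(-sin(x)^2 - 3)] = 10*(cos(x)^2 + 2)*cos(x)/(sin(x)^2 + 3)^2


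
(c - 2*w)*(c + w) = c^2 - c*w - 2*w^2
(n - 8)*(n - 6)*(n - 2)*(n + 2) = n^4 - 14*n^3 + 44*n^2 + 56*n - 192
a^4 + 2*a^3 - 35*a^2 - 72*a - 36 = (a - 6)*(a + 1)^2*(a + 6)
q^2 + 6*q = q*(q + 6)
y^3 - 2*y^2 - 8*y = y*(y - 4)*(y + 2)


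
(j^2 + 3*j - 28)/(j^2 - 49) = (j - 4)/(j - 7)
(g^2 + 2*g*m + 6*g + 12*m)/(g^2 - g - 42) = (g + 2*m)/(g - 7)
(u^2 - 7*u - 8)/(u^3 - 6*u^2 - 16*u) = (u + 1)/(u*(u + 2))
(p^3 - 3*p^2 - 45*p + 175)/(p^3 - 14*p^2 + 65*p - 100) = (p + 7)/(p - 4)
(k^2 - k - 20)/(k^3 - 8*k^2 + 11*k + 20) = (k + 4)/(k^2 - 3*k - 4)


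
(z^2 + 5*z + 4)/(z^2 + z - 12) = (z + 1)/(z - 3)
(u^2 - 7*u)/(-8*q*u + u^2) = (7 - u)/(8*q - u)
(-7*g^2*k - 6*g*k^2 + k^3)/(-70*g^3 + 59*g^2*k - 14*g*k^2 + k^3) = k*(g + k)/(10*g^2 - 7*g*k + k^2)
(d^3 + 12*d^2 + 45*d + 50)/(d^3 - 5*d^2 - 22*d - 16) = (d^2 + 10*d + 25)/(d^2 - 7*d - 8)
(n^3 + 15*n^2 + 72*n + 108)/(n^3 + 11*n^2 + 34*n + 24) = (n^2 + 9*n + 18)/(n^2 + 5*n + 4)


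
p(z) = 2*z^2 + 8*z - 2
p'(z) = 4*z + 8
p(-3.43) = -5.91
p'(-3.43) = -5.72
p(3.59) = 52.50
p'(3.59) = 22.36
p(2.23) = 25.79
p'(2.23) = 16.92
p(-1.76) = -9.88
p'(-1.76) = 0.96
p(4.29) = 69.13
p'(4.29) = 25.16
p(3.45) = 49.40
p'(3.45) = 21.80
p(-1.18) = -8.66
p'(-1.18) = 3.28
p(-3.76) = -3.80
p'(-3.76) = -7.04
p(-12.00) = 190.00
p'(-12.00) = -40.00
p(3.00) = 40.00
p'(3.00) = 20.00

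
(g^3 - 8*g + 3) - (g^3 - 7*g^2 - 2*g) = 7*g^2 - 6*g + 3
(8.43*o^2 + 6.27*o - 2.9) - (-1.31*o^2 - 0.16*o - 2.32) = 9.74*o^2 + 6.43*o - 0.58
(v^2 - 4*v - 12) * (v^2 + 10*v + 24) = v^4 + 6*v^3 - 28*v^2 - 216*v - 288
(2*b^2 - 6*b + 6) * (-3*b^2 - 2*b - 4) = -6*b^4 + 14*b^3 - 14*b^2 + 12*b - 24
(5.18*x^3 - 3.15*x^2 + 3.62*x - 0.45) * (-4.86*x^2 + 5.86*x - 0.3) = -25.1748*x^5 + 45.6638*x^4 - 37.6062*x^3 + 24.3452*x^2 - 3.723*x + 0.135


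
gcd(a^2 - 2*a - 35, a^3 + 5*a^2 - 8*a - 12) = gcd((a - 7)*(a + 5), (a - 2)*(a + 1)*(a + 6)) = 1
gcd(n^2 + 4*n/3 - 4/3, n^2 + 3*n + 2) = n + 2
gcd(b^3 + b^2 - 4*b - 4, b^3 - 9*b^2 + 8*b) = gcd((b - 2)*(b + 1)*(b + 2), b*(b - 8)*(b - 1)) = 1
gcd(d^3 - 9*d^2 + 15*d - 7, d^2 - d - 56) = 1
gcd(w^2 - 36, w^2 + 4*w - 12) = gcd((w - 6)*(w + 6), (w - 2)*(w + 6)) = w + 6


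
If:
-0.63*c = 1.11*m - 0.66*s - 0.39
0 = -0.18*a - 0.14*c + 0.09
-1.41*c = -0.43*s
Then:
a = 0.5 - 0.237194641449961*s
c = 0.304964539007092*s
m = 0.421506612995975*s + 0.351351351351351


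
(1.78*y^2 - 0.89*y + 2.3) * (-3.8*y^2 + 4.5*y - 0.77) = -6.764*y^4 + 11.392*y^3 - 14.1156*y^2 + 11.0353*y - 1.771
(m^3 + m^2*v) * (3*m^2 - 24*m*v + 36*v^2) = 3*m^5 - 21*m^4*v + 12*m^3*v^2 + 36*m^2*v^3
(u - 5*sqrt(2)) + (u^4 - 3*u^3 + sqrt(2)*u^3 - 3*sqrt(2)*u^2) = u^4 - 3*u^3 + sqrt(2)*u^3 - 3*sqrt(2)*u^2 + u - 5*sqrt(2)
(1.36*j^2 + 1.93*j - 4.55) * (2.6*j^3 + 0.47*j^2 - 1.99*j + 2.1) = 3.536*j^5 + 5.6572*j^4 - 13.6293*j^3 - 3.1232*j^2 + 13.1075*j - 9.555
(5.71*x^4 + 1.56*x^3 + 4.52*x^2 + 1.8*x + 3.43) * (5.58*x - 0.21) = 31.8618*x^5 + 7.5057*x^4 + 24.894*x^3 + 9.0948*x^2 + 18.7614*x - 0.7203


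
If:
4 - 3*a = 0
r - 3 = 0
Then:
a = 4/3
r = 3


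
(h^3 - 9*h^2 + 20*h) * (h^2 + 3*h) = h^5 - 6*h^4 - 7*h^3 + 60*h^2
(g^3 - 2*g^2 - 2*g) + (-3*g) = g^3 - 2*g^2 - 5*g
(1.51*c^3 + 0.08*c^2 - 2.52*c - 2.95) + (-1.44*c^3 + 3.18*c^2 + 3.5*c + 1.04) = 0.0700000000000001*c^3 + 3.26*c^2 + 0.98*c - 1.91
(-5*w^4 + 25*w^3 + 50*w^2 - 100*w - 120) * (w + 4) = -5*w^5 + 5*w^4 + 150*w^3 + 100*w^2 - 520*w - 480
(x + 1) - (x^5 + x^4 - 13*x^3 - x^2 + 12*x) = -x^5 - x^4 + 13*x^3 + x^2 - 11*x + 1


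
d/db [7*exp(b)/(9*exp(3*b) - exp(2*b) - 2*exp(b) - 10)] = 7*(-18*exp(3*b) + exp(2*b) - 10)*exp(b)/(81*exp(6*b) - 18*exp(5*b) - 35*exp(4*b) - 176*exp(3*b) + 24*exp(2*b) + 40*exp(b) + 100)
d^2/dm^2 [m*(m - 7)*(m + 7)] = 6*m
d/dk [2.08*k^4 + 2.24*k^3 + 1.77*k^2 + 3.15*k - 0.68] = 8.32*k^3 + 6.72*k^2 + 3.54*k + 3.15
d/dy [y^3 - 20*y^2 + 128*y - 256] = 3*y^2 - 40*y + 128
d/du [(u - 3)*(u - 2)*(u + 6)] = 3*u^2 + 2*u - 24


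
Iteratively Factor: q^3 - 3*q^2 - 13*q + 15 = (q + 3)*(q^2 - 6*q + 5) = (q - 1)*(q + 3)*(q - 5)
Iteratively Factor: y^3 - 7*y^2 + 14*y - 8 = (y - 2)*(y^2 - 5*y + 4) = (y - 4)*(y - 2)*(y - 1)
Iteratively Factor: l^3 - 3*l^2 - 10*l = (l)*(l^2 - 3*l - 10) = l*(l - 5)*(l + 2)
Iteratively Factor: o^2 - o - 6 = (o - 3)*(o + 2)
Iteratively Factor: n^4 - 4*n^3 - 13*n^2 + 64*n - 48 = (n + 4)*(n^3 - 8*n^2 + 19*n - 12) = (n - 1)*(n + 4)*(n^2 - 7*n + 12) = (n - 3)*(n - 1)*(n + 4)*(n - 4)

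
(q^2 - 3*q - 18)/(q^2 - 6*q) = (q + 3)/q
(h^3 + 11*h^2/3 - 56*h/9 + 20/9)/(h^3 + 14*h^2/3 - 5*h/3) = (9*h^2 - 12*h + 4)/(3*h*(3*h - 1))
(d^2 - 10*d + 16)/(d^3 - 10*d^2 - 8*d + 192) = (d - 2)/(d^2 - 2*d - 24)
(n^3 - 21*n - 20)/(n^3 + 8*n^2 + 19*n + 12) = (n - 5)/(n + 3)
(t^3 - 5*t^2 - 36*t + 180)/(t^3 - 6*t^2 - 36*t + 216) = (t - 5)/(t - 6)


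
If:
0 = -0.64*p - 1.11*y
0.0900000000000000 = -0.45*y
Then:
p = 0.35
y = -0.20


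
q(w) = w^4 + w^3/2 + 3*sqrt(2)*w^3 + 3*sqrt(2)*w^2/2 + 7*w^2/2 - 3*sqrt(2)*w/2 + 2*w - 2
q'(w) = 4*w^3 + 3*w^2/2 + 9*sqrt(2)*w^2 + 3*sqrt(2)*w + 7*w - 3*sqrt(2)/2 + 2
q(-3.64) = 19.74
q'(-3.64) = -45.44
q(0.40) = -0.82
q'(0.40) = 6.91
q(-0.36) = -1.43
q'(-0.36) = -2.51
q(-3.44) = 11.91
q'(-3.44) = -33.26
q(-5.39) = 263.34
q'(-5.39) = -273.73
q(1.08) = 11.76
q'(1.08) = 33.66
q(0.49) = -0.09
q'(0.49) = 9.27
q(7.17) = 4677.14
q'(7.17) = 2286.34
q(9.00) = 10470.62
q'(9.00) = 4169.52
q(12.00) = 29737.30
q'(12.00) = 9095.61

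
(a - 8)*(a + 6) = a^2 - 2*a - 48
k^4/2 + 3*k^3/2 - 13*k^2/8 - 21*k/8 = k*(k/2 + 1/2)*(k - 3/2)*(k + 7/2)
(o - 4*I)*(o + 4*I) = o^2 + 16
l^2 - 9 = (l - 3)*(l + 3)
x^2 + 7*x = x*(x + 7)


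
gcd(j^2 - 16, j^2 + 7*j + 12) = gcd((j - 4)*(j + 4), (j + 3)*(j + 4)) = j + 4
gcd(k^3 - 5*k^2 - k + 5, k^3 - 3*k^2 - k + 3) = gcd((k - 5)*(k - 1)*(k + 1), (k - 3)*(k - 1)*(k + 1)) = k^2 - 1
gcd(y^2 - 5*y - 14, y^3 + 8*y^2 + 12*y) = y + 2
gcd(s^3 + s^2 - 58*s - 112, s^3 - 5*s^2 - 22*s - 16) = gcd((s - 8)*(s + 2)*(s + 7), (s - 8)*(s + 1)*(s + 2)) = s^2 - 6*s - 16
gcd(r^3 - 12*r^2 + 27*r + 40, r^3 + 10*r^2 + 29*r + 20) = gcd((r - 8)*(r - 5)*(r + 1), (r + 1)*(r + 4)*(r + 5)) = r + 1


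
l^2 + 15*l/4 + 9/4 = (l + 3/4)*(l + 3)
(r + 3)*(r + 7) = r^2 + 10*r + 21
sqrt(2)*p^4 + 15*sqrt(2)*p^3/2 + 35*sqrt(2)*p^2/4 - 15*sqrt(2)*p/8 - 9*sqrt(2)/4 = (p - 1/2)*(p + 3/2)*(p + 6)*(sqrt(2)*p + sqrt(2)/2)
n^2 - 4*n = n*(n - 4)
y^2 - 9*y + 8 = (y - 8)*(y - 1)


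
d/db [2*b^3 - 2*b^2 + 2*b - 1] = 6*b^2 - 4*b + 2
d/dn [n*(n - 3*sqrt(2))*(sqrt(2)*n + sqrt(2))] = 3*sqrt(2)*n^2 - 12*n + 2*sqrt(2)*n - 6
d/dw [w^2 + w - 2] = 2*w + 1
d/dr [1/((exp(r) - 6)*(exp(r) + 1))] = (5 - 2*exp(r))*exp(r)/(exp(4*r) - 10*exp(3*r) + 13*exp(2*r) + 60*exp(r) + 36)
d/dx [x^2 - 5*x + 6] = 2*x - 5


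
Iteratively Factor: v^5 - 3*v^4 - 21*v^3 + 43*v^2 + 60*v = (v - 3)*(v^4 - 21*v^2 - 20*v) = (v - 3)*(v + 4)*(v^3 - 4*v^2 - 5*v) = (v - 5)*(v - 3)*(v + 4)*(v^2 + v) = (v - 5)*(v - 3)*(v + 1)*(v + 4)*(v)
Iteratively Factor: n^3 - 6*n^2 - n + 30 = (n + 2)*(n^2 - 8*n + 15) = (n - 3)*(n + 2)*(n - 5)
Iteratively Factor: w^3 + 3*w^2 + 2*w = (w + 2)*(w^2 + w) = w*(w + 2)*(w + 1)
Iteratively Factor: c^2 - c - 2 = (c - 2)*(c + 1)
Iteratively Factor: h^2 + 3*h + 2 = (h + 2)*(h + 1)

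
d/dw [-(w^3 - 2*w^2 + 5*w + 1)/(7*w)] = -2*w/7 + 2/7 + 1/(7*w^2)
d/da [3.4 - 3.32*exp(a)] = -3.32*exp(a)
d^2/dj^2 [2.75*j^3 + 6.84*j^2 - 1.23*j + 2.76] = 16.5*j + 13.68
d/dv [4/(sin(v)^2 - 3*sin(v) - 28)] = 4*(3 - 2*sin(v))*cos(v)/((sin(v) - 7)^2*(sin(v) + 4)^2)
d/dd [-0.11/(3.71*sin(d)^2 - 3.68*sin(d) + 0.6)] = (0.8162*sin(d) - 0.4048)*cos(d)/(3.71*sin(d)^2 - 3.68*sin(d) + 0.6)^2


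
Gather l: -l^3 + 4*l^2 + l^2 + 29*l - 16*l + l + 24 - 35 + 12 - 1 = -l^3 + 5*l^2 + 14*l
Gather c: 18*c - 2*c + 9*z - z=16*c + 8*z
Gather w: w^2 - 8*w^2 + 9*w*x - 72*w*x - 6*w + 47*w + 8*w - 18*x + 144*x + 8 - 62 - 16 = -7*w^2 + w*(49 - 63*x) + 126*x - 70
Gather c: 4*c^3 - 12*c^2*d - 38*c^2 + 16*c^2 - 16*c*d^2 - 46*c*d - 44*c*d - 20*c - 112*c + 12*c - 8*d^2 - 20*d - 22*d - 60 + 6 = 4*c^3 + c^2*(-12*d - 22) + c*(-16*d^2 - 90*d - 120) - 8*d^2 - 42*d - 54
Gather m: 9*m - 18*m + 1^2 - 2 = -9*m - 1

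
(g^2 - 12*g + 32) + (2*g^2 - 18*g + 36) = 3*g^2 - 30*g + 68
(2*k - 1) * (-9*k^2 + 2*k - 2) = -18*k^3 + 13*k^2 - 6*k + 2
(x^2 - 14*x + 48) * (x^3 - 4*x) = x^5 - 14*x^4 + 44*x^3 + 56*x^2 - 192*x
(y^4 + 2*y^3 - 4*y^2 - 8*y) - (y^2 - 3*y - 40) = y^4 + 2*y^3 - 5*y^2 - 5*y + 40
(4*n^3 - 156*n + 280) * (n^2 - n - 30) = 4*n^5 - 4*n^4 - 276*n^3 + 436*n^2 + 4400*n - 8400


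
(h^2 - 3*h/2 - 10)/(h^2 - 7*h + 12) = (h + 5/2)/(h - 3)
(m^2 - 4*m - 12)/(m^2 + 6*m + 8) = (m - 6)/(m + 4)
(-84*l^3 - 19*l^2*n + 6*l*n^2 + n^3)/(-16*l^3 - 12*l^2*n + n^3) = (21*l^2 + 10*l*n + n^2)/(4*l^2 + 4*l*n + n^2)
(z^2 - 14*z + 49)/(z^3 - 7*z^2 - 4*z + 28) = (z - 7)/(z^2 - 4)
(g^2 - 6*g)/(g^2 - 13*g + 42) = g/(g - 7)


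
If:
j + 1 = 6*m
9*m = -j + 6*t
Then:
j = 12*t/5 - 3/5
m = 2*t/5 + 1/15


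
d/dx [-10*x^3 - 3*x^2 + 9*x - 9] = -30*x^2 - 6*x + 9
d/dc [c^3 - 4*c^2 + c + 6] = 3*c^2 - 8*c + 1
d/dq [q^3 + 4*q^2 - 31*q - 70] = 3*q^2 + 8*q - 31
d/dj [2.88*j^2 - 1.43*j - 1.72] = 5.76*j - 1.43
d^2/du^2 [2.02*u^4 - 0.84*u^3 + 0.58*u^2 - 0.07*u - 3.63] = 24.24*u^2 - 5.04*u + 1.16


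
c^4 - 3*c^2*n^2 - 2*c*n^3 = c*(c - 2*n)*(c + n)^2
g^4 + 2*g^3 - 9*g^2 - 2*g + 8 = (g - 2)*(g - 1)*(g + 1)*(g + 4)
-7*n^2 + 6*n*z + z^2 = (-n + z)*(7*n + z)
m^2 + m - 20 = (m - 4)*(m + 5)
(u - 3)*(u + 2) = u^2 - u - 6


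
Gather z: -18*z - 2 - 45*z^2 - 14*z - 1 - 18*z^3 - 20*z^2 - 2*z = -18*z^3 - 65*z^2 - 34*z - 3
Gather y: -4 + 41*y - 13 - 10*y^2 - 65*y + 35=-10*y^2 - 24*y + 18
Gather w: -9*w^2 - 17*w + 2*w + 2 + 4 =-9*w^2 - 15*w + 6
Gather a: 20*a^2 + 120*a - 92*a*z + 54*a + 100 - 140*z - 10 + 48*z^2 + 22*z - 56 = 20*a^2 + a*(174 - 92*z) + 48*z^2 - 118*z + 34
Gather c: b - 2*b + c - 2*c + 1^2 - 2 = -b - c - 1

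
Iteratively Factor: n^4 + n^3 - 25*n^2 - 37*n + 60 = (n - 5)*(n^3 + 6*n^2 + 5*n - 12) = (n - 5)*(n - 1)*(n^2 + 7*n + 12) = (n - 5)*(n - 1)*(n + 4)*(n + 3)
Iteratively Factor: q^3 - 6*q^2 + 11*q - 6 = (q - 1)*(q^2 - 5*q + 6) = (q - 3)*(q - 1)*(q - 2)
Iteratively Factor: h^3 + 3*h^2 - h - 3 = (h + 3)*(h^2 - 1) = (h - 1)*(h + 3)*(h + 1)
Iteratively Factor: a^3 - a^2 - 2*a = (a)*(a^2 - a - 2) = a*(a - 2)*(a + 1)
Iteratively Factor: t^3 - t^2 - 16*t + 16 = (t - 1)*(t^2 - 16) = (t - 4)*(t - 1)*(t + 4)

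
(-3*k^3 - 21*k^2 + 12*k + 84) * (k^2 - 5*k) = -3*k^5 - 6*k^4 + 117*k^3 + 24*k^2 - 420*k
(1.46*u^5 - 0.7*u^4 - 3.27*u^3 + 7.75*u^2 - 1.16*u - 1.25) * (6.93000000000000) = 10.1178*u^5 - 4.851*u^4 - 22.6611*u^3 + 53.7075*u^2 - 8.0388*u - 8.6625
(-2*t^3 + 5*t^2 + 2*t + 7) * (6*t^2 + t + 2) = -12*t^5 + 28*t^4 + 13*t^3 + 54*t^2 + 11*t + 14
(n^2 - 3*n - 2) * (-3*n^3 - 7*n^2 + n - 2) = -3*n^5 + 2*n^4 + 28*n^3 + 9*n^2 + 4*n + 4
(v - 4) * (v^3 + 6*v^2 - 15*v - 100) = v^4 + 2*v^3 - 39*v^2 - 40*v + 400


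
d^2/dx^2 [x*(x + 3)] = 2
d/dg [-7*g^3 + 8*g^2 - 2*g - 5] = -21*g^2 + 16*g - 2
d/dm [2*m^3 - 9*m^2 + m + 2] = 6*m^2 - 18*m + 1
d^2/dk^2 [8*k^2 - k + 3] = 16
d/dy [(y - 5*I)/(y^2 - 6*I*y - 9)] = (-y + 7*I)/(y^3 - 9*I*y^2 - 27*y + 27*I)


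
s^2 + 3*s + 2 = (s + 1)*(s + 2)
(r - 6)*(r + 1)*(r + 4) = r^3 - r^2 - 26*r - 24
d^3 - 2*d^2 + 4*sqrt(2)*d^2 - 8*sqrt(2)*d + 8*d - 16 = (d - 2)*(d + 2*sqrt(2))^2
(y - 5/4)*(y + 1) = y^2 - y/4 - 5/4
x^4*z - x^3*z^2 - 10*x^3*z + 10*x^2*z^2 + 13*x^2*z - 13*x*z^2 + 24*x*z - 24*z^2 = (x - 8)*(x - 3)*(x - z)*(x*z + z)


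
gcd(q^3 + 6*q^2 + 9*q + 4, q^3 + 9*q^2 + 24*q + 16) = q^2 + 5*q + 4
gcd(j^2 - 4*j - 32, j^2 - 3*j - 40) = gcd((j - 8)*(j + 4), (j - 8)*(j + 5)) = j - 8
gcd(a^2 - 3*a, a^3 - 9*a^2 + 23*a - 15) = a - 3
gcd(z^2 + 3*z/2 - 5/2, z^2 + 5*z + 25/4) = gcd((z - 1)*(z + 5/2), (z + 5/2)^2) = z + 5/2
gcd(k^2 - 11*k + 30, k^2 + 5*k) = 1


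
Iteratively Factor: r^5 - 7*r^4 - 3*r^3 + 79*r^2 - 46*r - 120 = (r + 3)*(r^4 - 10*r^3 + 27*r^2 - 2*r - 40) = (r - 5)*(r + 3)*(r^3 - 5*r^2 + 2*r + 8) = (r - 5)*(r - 2)*(r + 3)*(r^2 - 3*r - 4) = (r - 5)*(r - 2)*(r + 1)*(r + 3)*(r - 4)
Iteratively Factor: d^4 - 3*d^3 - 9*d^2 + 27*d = (d - 3)*(d^3 - 9*d) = (d - 3)*(d + 3)*(d^2 - 3*d) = d*(d - 3)*(d + 3)*(d - 3)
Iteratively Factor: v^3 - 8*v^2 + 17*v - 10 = (v - 1)*(v^2 - 7*v + 10) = (v - 2)*(v - 1)*(v - 5)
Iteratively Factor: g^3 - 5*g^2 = (g - 5)*(g^2) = g*(g - 5)*(g)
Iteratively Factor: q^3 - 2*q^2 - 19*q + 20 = (q - 5)*(q^2 + 3*q - 4) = (q - 5)*(q - 1)*(q + 4)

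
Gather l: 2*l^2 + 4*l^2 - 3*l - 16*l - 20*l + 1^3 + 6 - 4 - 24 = 6*l^2 - 39*l - 21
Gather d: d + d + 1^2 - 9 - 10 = 2*d - 18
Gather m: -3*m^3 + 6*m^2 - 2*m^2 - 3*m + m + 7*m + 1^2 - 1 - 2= -3*m^3 + 4*m^2 + 5*m - 2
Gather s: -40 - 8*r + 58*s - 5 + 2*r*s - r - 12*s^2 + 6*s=-9*r - 12*s^2 + s*(2*r + 64) - 45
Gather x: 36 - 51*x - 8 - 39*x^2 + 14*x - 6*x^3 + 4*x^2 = -6*x^3 - 35*x^2 - 37*x + 28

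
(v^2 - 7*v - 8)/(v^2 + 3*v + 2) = (v - 8)/(v + 2)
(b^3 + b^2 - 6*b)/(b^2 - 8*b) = (b^2 + b - 6)/(b - 8)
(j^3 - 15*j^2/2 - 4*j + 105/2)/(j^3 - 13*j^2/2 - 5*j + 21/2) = (2*j^2 - j - 15)/(2*j^2 + j - 3)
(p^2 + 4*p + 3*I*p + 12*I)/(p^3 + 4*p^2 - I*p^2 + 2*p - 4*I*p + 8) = (p + 3*I)/(p^2 - I*p + 2)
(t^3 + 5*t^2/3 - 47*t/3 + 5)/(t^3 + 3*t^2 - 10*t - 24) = (3*t^2 + 14*t - 5)/(3*(t^2 + 6*t + 8))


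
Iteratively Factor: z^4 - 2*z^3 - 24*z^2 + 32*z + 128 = (z - 4)*(z^3 + 2*z^2 - 16*z - 32) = (z - 4)^2*(z^2 + 6*z + 8) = (z - 4)^2*(z + 2)*(z + 4)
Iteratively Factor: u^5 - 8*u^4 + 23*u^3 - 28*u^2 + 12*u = (u - 3)*(u^4 - 5*u^3 + 8*u^2 - 4*u) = (u - 3)*(u - 2)*(u^3 - 3*u^2 + 2*u) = (u - 3)*(u - 2)*(u - 1)*(u^2 - 2*u) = (u - 3)*(u - 2)^2*(u - 1)*(u)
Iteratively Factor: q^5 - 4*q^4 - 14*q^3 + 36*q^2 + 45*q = (q - 5)*(q^4 + q^3 - 9*q^2 - 9*q) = q*(q - 5)*(q^3 + q^2 - 9*q - 9) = q*(q - 5)*(q + 1)*(q^2 - 9) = q*(q - 5)*(q + 1)*(q + 3)*(q - 3)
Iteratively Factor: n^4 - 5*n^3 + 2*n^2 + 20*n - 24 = (n - 3)*(n^3 - 2*n^2 - 4*n + 8) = (n - 3)*(n - 2)*(n^2 - 4) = (n - 3)*(n - 2)^2*(n + 2)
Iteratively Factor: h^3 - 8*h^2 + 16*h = (h - 4)*(h^2 - 4*h) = h*(h - 4)*(h - 4)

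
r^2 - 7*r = r*(r - 7)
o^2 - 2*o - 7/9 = (o - 7/3)*(o + 1/3)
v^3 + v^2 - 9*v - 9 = (v - 3)*(v + 1)*(v + 3)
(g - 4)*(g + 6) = g^2 + 2*g - 24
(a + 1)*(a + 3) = a^2 + 4*a + 3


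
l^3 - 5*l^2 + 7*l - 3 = (l - 3)*(l - 1)^2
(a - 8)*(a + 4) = a^2 - 4*a - 32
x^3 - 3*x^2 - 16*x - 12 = (x - 6)*(x + 1)*(x + 2)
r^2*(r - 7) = r^3 - 7*r^2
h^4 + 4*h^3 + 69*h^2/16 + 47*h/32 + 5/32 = (h + 1/4)^2*(h + 1)*(h + 5/2)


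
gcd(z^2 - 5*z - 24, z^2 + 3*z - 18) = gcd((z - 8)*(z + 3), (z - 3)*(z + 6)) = 1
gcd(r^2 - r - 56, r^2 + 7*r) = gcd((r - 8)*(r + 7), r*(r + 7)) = r + 7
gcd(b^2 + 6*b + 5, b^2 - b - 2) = b + 1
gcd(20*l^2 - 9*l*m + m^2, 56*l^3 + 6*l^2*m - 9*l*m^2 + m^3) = 4*l - m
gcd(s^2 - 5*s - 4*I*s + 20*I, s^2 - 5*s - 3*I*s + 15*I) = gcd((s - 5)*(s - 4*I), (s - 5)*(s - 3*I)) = s - 5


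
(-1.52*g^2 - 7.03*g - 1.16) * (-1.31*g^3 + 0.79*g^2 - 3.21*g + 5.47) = 1.9912*g^5 + 8.0085*g^4 + 0.8451*g^3 + 13.3355*g^2 - 34.7305*g - 6.3452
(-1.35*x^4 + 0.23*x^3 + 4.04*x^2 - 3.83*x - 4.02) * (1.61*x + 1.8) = -2.1735*x^5 - 2.0597*x^4 + 6.9184*x^3 + 1.1057*x^2 - 13.3662*x - 7.236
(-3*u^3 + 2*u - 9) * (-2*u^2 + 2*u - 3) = 6*u^5 - 6*u^4 + 5*u^3 + 22*u^2 - 24*u + 27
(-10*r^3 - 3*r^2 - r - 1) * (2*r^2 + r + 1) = -20*r^5 - 16*r^4 - 15*r^3 - 6*r^2 - 2*r - 1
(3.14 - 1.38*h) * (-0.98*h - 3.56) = 1.3524*h^2 + 1.8356*h - 11.1784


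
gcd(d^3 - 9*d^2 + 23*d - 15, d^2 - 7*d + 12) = d - 3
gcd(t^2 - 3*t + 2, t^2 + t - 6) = t - 2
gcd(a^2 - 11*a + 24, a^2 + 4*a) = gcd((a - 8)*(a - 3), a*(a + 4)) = 1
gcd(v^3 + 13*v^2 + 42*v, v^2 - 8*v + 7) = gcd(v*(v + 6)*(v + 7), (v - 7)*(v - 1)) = 1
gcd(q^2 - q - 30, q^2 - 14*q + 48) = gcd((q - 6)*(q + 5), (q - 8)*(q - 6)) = q - 6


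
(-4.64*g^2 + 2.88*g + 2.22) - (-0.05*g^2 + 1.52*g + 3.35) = -4.59*g^2 + 1.36*g - 1.13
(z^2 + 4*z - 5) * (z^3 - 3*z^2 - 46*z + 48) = z^5 + z^4 - 63*z^3 - 121*z^2 + 422*z - 240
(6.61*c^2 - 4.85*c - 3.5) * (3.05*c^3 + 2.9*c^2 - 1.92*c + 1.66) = 20.1605*c^5 + 4.3765*c^4 - 37.4312*c^3 + 10.1346*c^2 - 1.331*c - 5.81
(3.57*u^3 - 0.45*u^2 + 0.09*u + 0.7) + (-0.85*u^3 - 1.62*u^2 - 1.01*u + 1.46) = 2.72*u^3 - 2.07*u^2 - 0.92*u + 2.16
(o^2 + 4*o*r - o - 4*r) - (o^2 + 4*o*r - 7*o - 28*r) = 6*o + 24*r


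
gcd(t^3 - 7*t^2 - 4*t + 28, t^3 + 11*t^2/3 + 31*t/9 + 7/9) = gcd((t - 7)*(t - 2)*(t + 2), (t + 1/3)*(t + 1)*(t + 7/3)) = 1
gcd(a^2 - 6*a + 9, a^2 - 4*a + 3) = a - 3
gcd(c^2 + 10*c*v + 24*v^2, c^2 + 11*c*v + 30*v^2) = c + 6*v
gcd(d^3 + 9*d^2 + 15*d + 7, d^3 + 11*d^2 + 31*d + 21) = d^2 + 8*d + 7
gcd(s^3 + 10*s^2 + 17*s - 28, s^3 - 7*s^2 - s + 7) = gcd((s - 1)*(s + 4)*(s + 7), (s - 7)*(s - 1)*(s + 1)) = s - 1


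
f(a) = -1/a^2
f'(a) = 2/a^3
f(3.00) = -0.11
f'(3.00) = 0.07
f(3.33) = -0.09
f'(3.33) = 0.05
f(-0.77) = -1.69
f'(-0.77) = -4.38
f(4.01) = -0.06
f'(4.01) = 0.03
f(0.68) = -2.16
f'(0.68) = 6.36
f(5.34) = -0.04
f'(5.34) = 0.01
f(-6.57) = -0.02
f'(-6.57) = -0.01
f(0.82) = -1.49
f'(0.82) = 3.63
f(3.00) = -0.11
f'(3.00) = 0.07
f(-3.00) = -0.11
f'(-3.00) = -0.07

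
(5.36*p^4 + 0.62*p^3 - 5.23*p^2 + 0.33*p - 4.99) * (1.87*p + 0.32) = 10.0232*p^5 + 2.8746*p^4 - 9.5817*p^3 - 1.0565*p^2 - 9.2257*p - 1.5968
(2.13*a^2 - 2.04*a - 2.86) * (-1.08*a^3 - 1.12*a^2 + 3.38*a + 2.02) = -2.3004*a^5 - 0.1824*a^4 + 12.573*a^3 + 0.610600000000001*a^2 - 13.7876*a - 5.7772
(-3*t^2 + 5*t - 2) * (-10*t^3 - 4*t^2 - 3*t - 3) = 30*t^5 - 38*t^4 + 9*t^3 + 2*t^2 - 9*t + 6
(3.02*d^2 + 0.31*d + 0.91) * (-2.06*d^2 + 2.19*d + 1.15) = -6.2212*d^4 + 5.9752*d^3 + 2.2773*d^2 + 2.3494*d + 1.0465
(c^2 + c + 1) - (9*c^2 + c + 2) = -8*c^2 - 1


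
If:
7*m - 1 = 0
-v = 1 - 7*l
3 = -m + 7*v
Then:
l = 71/343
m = 1/7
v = 22/49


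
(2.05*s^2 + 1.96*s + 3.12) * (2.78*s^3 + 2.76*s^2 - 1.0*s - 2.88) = 5.699*s^5 + 11.1068*s^4 + 12.0332*s^3 + 0.747200000000001*s^2 - 8.7648*s - 8.9856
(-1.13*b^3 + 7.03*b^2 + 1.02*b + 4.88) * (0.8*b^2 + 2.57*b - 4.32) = -0.904*b^5 + 2.7199*b^4 + 23.7647*b^3 - 23.8442*b^2 + 8.1352*b - 21.0816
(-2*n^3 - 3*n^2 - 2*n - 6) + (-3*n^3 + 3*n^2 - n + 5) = -5*n^3 - 3*n - 1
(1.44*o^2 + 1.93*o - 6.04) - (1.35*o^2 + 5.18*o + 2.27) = 0.0899999999999999*o^2 - 3.25*o - 8.31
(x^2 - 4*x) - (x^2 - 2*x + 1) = -2*x - 1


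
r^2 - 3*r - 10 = (r - 5)*(r + 2)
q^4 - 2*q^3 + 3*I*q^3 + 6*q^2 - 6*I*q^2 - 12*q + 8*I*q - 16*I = (q - 2)*(q - 2*I)*(q + I)*(q + 4*I)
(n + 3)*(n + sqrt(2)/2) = n^2 + sqrt(2)*n/2 + 3*n + 3*sqrt(2)/2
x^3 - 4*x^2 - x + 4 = (x - 4)*(x - 1)*(x + 1)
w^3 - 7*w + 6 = (w - 2)*(w - 1)*(w + 3)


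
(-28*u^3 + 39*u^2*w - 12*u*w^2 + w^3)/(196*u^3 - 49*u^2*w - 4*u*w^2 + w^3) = (-u + w)/(7*u + w)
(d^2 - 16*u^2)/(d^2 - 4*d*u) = (d + 4*u)/d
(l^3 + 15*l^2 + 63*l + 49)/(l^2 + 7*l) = l + 8 + 7/l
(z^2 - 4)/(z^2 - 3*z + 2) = (z + 2)/(z - 1)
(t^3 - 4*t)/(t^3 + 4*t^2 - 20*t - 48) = t*(t - 2)/(t^2 + 2*t - 24)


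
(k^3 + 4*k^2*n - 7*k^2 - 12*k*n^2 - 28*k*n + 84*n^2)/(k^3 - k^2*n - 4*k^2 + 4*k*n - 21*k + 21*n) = (k^2 + 4*k*n - 12*n^2)/(k^2 - k*n + 3*k - 3*n)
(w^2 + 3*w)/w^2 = (w + 3)/w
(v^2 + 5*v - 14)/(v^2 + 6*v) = (v^2 + 5*v - 14)/(v*(v + 6))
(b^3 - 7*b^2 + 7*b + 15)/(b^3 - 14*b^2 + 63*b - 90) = (b + 1)/(b - 6)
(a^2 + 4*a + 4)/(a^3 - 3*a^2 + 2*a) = (a^2 + 4*a + 4)/(a*(a^2 - 3*a + 2))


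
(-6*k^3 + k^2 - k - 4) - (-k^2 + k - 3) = -6*k^3 + 2*k^2 - 2*k - 1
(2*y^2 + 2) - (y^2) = y^2 + 2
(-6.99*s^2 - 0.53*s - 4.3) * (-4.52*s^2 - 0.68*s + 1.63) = 31.5948*s^4 + 7.1488*s^3 + 8.4027*s^2 + 2.0601*s - 7.009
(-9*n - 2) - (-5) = 3 - 9*n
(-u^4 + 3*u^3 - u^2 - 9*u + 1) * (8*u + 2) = -8*u^5 + 22*u^4 - 2*u^3 - 74*u^2 - 10*u + 2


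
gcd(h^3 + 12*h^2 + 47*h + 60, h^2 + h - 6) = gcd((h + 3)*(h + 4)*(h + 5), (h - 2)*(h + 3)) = h + 3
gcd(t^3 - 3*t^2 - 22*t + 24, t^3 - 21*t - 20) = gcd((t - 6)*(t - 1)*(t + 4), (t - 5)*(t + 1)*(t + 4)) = t + 4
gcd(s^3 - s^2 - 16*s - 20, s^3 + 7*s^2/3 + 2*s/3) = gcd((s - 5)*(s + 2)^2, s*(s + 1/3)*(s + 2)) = s + 2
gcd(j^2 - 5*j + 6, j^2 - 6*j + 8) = j - 2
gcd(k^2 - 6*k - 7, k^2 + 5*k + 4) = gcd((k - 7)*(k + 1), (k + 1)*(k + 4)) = k + 1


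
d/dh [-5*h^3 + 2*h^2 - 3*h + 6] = -15*h^2 + 4*h - 3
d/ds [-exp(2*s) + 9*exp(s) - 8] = (9 - 2*exp(s))*exp(s)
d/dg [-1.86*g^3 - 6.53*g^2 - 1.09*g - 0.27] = -5.58*g^2 - 13.06*g - 1.09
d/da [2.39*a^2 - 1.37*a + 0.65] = 4.78*a - 1.37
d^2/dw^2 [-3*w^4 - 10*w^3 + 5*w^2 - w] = -36*w^2 - 60*w + 10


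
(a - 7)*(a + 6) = a^2 - a - 42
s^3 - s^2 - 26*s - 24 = (s - 6)*(s + 1)*(s + 4)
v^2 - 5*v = v*(v - 5)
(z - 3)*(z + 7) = z^2 + 4*z - 21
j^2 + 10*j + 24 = (j + 4)*(j + 6)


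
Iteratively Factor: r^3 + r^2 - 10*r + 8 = (r - 2)*(r^2 + 3*r - 4) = (r - 2)*(r + 4)*(r - 1)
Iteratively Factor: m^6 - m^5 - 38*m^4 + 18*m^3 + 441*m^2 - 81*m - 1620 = (m - 3)*(m^5 + 2*m^4 - 32*m^3 - 78*m^2 + 207*m + 540) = (m - 3)*(m + 4)*(m^4 - 2*m^3 - 24*m^2 + 18*m + 135) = (m - 3)*(m + 3)*(m + 4)*(m^3 - 5*m^2 - 9*m + 45) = (m - 3)^2*(m + 3)*(m + 4)*(m^2 - 2*m - 15) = (m - 3)^2*(m + 3)^2*(m + 4)*(m - 5)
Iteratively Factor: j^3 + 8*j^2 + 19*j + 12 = (j + 4)*(j^2 + 4*j + 3) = (j + 3)*(j + 4)*(j + 1)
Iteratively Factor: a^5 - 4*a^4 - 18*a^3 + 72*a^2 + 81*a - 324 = (a + 3)*(a^4 - 7*a^3 + 3*a^2 + 63*a - 108) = (a + 3)^2*(a^3 - 10*a^2 + 33*a - 36) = (a - 4)*(a + 3)^2*(a^2 - 6*a + 9) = (a - 4)*(a - 3)*(a + 3)^2*(a - 3)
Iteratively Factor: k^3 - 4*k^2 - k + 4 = (k + 1)*(k^2 - 5*k + 4) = (k - 4)*(k + 1)*(k - 1)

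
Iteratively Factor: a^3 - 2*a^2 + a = (a)*(a^2 - 2*a + 1) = a*(a - 1)*(a - 1)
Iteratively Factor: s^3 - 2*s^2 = (s)*(s^2 - 2*s) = s^2*(s - 2)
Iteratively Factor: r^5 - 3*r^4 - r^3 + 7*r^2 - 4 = (r + 1)*(r^4 - 4*r^3 + 3*r^2 + 4*r - 4) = (r - 1)*(r + 1)*(r^3 - 3*r^2 + 4) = (r - 1)*(r + 1)^2*(r^2 - 4*r + 4) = (r - 2)*(r - 1)*(r + 1)^2*(r - 2)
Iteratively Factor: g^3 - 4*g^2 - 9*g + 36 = (g + 3)*(g^2 - 7*g + 12) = (g - 4)*(g + 3)*(g - 3)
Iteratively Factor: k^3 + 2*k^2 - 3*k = (k - 1)*(k^2 + 3*k) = (k - 1)*(k + 3)*(k)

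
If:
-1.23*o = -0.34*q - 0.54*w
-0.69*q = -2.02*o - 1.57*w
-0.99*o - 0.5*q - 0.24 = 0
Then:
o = -0.09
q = -0.30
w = -0.02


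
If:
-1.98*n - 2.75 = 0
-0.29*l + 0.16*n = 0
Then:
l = -0.77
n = -1.39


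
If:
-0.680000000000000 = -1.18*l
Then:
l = 0.58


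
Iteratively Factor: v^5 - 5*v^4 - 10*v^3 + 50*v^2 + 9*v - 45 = (v - 5)*(v^4 - 10*v^2 + 9) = (v - 5)*(v - 1)*(v^3 + v^2 - 9*v - 9) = (v - 5)*(v - 3)*(v - 1)*(v^2 + 4*v + 3) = (v - 5)*(v - 3)*(v - 1)*(v + 3)*(v + 1)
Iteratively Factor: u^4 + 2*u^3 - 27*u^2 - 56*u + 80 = (u + 4)*(u^3 - 2*u^2 - 19*u + 20) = (u + 4)^2*(u^2 - 6*u + 5) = (u - 5)*(u + 4)^2*(u - 1)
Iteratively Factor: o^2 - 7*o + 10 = (o - 5)*(o - 2)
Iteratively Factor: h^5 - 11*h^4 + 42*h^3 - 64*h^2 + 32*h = (h - 4)*(h^4 - 7*h^3 + 14*h^2 - 8*h) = h*(h - 4)*(h^3 - 7*h^2 + 14*h - 8) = h*(h - 4)^2*(h^2 - 3*h + 2) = h*(h - 4)^2*(h - 2)*(h - 1)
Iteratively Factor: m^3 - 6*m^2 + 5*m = (m)*(m^2 - 6*m + 5) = m*(m - 5)*(m - 1)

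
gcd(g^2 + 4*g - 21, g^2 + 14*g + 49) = g + 7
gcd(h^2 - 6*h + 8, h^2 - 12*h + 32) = h - 4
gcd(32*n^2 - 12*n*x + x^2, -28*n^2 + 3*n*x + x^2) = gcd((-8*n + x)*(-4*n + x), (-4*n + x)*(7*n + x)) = -4*n + x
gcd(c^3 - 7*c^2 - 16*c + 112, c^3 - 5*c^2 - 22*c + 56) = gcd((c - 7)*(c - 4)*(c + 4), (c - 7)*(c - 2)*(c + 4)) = c^2 - 3*c - 28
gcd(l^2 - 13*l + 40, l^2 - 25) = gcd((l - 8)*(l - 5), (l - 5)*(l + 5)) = l - 5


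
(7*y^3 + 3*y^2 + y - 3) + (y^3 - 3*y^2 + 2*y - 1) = 8*y^3 + 3*y - 4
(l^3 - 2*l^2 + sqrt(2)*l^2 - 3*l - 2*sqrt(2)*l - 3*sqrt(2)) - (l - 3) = l^3 - 2*l^2 + sqrt(2)*l^2 - 4*l - 2*sqrt(2)*l - 3*sqrt(2) + 3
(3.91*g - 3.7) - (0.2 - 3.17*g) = 7.08*g - 3.9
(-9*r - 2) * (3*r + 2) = -27*r^2 - 24*r - 4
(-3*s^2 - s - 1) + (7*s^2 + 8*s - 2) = 4*s^2 + 7*s - 3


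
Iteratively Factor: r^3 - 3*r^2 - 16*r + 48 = (r - 4)*(r^2 + r - 12) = (r - 4)*(r - 3)*(r + 4)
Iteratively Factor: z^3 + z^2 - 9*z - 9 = (z + 3)*(z^2 - 2*z - 3) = (z + 1)*(z + 3)*(z - 3)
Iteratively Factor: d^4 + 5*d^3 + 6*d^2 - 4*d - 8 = (d + 2)*(d^3 + 3*d^2 - 4) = (d - 1)*(d + 2)*(d^2 + 4*d + 4) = (d - 1)*(d + 2)^2*(d + 2)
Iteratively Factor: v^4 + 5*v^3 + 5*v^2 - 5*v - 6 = (v + 3)*(v^3 + 2*v^2 - v - 2) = (v + 1)*(v + 3)*(v^2 + v - 2) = (v - 1)*(v + 1)*(v + 3)*(v + 2)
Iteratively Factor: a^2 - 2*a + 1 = (a - 1)*(a - 1)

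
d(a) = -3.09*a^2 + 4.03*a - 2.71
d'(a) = 4.03 - 6.18*a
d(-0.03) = -2.83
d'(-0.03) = 4.22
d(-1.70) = -18.49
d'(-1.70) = 14.54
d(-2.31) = -28.51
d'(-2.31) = 18.31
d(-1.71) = -18.64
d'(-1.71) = 14.60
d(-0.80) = -7.91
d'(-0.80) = 8.97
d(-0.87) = -8.55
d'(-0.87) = 9.41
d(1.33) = -2.82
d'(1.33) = -4.19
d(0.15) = -2.18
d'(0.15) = 3.10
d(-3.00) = -42.61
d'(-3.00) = 22.57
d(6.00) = -89.77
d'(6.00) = -33.05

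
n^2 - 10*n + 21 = (n - 7)*(n - 3)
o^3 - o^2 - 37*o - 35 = (o - 7)*(o + 1)*(o + 5)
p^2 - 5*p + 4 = (p - 4)*(p - 1)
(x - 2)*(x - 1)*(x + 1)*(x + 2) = x^4 - 5*x^2 + 4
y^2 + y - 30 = (y - 5)*(y + 6)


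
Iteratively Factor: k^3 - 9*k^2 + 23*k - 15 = (k - 1)*(k^2 - 8*k + 15) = (k - 5)*(k - 1)*(k - 3)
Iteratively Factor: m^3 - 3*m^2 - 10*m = (m)*(m^2 - 3*m - 10) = m*(m - 5)*(m + 2)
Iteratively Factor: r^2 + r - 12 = (r - 3)*(r + 4)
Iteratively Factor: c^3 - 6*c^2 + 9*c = (c - 3)*(c^2 - 3*c) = c*(c - 3)*(c - 3)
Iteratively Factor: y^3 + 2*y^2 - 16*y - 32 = (y + 2)*(y^2 - 16) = (y + 2)*(y + 4)*(y - 4)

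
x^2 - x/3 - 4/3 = (x - 4/3)*(x + 1)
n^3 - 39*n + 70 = (n - 5)*(n - 2)*(n + 7)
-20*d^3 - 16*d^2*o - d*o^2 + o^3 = (-5*d + o)*(2*d + o)^2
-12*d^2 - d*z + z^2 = (-4*d + z)*(3*d + z)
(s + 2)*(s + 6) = s^2 + 8*s + 12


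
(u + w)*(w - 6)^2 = u*w^2 - 12*u*w + 36*u + w^3 - 12*w^2 + 36*w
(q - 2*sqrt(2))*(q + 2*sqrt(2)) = q^2 - 8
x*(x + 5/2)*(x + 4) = x^3 + 13*x^2/2 + 10*x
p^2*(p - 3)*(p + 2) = p^4 - p^3 - 6*p^2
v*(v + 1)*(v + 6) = v^3 + 7*v^2 + 6*v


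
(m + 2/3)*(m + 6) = m^2 + 20*m/3 + 4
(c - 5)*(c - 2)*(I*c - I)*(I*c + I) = -c^4 + 7*c^3 - 9*c^2 - 7*c + 10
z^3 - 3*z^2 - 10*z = z*(z - 5)*(z + 2)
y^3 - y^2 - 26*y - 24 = (y - 6)*(y + 1)*(y + 4)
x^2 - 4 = (x - 2)*(x + 2)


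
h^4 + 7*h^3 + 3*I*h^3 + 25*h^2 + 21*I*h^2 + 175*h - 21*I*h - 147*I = (h + 7)*(h - 3*I)*(h - I)*(h + 7*I)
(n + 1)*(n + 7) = n^2 + 8*n + 7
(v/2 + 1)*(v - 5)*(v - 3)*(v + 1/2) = v^4/2 - 11*v^3/4 - 2*v^2 + 59*v/4 + 15/2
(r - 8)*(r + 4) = r^2 - 4*r - 32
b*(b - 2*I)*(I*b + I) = I*b^3 + 2*b^2 + I*b^2 + 2*b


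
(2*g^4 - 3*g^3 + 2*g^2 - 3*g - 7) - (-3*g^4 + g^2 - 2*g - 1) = 5*g^4 - 3*g^3 + g^2 - g - 6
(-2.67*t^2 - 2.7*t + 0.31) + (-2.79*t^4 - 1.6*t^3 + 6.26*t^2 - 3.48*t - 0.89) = -2.79*t^4 - 1.6*t^3 + 3.59*t^2 - 6.18*t - 0.58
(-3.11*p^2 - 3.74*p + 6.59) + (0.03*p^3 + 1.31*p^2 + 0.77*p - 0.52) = 0.03*p^3 - 1.8*p^2 - 2.97*p + 6.07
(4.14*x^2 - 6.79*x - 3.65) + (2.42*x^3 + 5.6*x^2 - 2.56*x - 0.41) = 2.42*x^3 + 9.74*x^2 - 9.35*x - 4.06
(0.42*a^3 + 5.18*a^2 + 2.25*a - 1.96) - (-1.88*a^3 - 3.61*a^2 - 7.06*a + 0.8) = 2.3*a^3 + 8.79*a^2 + 9.31*a - 2.76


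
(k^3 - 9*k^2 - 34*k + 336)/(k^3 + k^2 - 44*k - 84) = (k - 8)/(k + 2)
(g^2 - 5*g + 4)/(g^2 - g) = (g - 4)/g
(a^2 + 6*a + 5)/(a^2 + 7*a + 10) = (a + 1)/(a + 2)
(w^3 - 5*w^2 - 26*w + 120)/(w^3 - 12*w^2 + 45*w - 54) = (w^2 + w - 20)/(w^2 - 6*w + 9)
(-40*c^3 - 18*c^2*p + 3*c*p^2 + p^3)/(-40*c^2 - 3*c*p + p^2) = (-8*c^2 - 2*c*p + p^2)/(-8*c + p)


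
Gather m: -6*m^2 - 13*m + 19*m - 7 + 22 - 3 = -6*m^2 + 6*m + 12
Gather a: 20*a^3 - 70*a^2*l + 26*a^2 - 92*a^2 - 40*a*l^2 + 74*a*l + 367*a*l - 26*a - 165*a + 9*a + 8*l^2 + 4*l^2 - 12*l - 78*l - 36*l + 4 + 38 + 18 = 20*a^3 + a^2*(-70*l - 66) + a*(-40*l^2 + 441*l - 182) + 12*l^2 - 126*l + 60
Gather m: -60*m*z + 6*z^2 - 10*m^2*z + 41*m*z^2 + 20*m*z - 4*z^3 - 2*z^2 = -10*m^2*z + m*(41*z^2 - 40*z) - 4*z^3 + 4*z^2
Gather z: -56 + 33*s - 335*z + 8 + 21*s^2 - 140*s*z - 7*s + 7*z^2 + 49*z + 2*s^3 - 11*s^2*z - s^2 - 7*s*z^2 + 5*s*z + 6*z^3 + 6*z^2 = 2*s^3 + 20*s^2 + 26*s + 6*z^3 + z^2*(13 - 7*s) + z*(-11*s^2 - 135*s - 286) - 48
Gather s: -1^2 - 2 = -3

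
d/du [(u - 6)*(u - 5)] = 2*u - 11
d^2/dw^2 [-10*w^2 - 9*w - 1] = -20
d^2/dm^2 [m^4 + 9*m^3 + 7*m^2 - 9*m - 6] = 12*m^2 + 54*m + 14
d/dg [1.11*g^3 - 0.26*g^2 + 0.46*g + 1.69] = 3.33*g^2 - 0.52*g + 0.46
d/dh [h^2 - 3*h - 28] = 2*h - 3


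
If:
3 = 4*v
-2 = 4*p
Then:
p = -1/2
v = 3/4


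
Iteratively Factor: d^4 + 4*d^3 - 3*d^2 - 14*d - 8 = (d + 1)*(d^3 + 3*d^2 - 6*d - 8) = (d + 1)*(d + 4)*(d^2 - d - 2) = (d - 2)*(d + 1)*(d + 4)*(d + 1)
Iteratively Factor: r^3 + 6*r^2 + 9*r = (r + 3)*(r^2 + 3*r) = r*(r + 3)*(r + 3)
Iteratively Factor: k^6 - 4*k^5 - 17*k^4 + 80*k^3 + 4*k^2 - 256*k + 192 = (k - 2)*(k^5 - 2*k^4 - 21*k^3 + 38*k^2 + 80*k - 96) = (k - 2)*(k + 2)*(k^4 - 4*k^3 - 13*k^2 + 64*k - 48) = (k - 4)*(k - 2)*(k + 2)*(k^3 - 13*k + 12) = (k - 4)*(k - 3)*(k - 2)*(k + 2)*(k^2 + 3*k - 4) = (k - 4)*(k - 3)*(k - 2)*(k + 2)*(k + 4)*(k - 1)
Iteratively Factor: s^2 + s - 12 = (s + 4)*(s - 3)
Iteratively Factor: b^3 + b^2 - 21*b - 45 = (b + 3)*(b^2 - 2*b - 15) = (b + 3)^2*(b - 5)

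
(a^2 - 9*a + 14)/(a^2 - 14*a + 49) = (a - 2)/(a - 7)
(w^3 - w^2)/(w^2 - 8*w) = w*(w - 1)/(w - 8)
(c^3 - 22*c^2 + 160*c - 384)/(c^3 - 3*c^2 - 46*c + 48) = (c^2 - 14*c + 48)/(c^2 + 5*c - 6)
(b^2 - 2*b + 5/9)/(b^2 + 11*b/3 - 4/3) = (b - 5/3)/(b + 4)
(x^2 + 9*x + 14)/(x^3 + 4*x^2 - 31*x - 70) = 1/(x - 5)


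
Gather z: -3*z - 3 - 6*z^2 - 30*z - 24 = -6*z^2 - 33*z - 27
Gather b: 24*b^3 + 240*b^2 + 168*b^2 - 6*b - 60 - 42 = 24*b^3 + 408*b^2 - 6*b - 102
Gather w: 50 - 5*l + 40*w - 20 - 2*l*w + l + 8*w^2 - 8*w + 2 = -4*l + 8*w^2 + w*(32 - 2*l) + 32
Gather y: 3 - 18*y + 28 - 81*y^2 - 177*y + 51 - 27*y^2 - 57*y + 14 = -108*y^2 - 252*y + 96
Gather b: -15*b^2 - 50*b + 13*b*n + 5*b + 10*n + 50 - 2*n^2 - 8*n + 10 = -15*b^2 + b*(13*n - 45) - 2*n^2 + 2*n + 60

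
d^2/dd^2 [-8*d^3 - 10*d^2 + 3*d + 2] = -48*d - 20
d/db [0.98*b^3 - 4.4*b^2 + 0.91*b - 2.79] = 2.94*b^2 - 8.8*b + 0.91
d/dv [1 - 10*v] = -10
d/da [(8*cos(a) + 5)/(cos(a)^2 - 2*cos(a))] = 2*(-5*sin(a)^3/cos(a)^2 - sin(a) + 5*tan(a))/(cos(a) - 2)^2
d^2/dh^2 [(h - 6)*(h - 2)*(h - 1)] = 6*h - 18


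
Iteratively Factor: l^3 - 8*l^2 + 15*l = (l)*(l^2 - 8*l + 15) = l*(l - 5)*(l - 3)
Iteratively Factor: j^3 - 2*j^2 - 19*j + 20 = (j - 1)*(j^2 - j - 20) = (j - 5)*(j - 1)*(j + 4)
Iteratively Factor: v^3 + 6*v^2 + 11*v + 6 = (v + 3)*(v^2 + 3*v + 2) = (v + 1)*(v + 3)*(v + 2)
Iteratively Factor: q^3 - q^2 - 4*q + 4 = (q - 2)*(q^2 + q - 2) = (q - 2)*(q - 1)*(q + 2)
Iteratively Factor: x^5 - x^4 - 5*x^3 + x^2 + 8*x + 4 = (x + 1)*(x^4 - 2*x^3 - 3*x^2 + 4*x + 4) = (x - 2)*(x + 1)*(x^3 - 3*x - 2) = (x - 2)*(x + 1)^2*(x^2 - x - 2) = (x - 2)^2*(x + 1)^2*(x + 1)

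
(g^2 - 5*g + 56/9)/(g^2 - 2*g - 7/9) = (3*g - 8)/(3*g + 1)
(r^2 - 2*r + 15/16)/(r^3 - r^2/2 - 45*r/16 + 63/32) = 2*(4*r - 5)/(8*r^2 + 2*r - 21)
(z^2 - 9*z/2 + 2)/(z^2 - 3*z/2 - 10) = (2*z - 1)/(2*z + 5)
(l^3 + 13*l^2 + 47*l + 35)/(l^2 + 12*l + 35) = l + 1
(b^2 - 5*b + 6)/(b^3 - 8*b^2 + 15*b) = (b - 2)/(b*(b - 5))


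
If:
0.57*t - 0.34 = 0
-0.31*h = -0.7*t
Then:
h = 1.35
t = 0.60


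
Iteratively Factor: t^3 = (t)*(t^2) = t^2*(t)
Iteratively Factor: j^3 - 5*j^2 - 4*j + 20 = (j + 2)*(j^2 - 7*j + 10) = (j - 2)*(j + 2)*(j - 5)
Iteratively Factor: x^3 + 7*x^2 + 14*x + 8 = (x + 1)*(x^2 + 6*x + 8) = (x + 1)*(x + 4)*(x + 2)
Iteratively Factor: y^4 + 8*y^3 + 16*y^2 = (y + 4)*(y^3 + 4*y^2) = y*(y + 4)*(y^2 + 4*y) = y*(y + 4)^2*(y)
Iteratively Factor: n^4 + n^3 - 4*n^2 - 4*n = (n)*(n^3 + n^2 - 4*n - 4) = n*(n + 2)*(n^2 - n - 2) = n*(n + 1)*(n + 2)*(n - 2)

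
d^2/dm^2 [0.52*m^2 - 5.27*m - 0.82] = 1.04000000000000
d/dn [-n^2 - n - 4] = -2*n - 1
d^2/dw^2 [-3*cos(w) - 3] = 3*cos(w)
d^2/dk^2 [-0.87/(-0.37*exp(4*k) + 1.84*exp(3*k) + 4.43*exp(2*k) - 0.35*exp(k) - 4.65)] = ((-5.1504*exp(3*k) + 14.4072*exp(2*k) + 15.4164*exp(k) - 0.3045)*(0.37*exp(4*k) - 1.84*exp(3*k) - 4.43*exp(2*k) + 0.35*exp(k) + 4.65) + 0.87*(1.48*exp(3*k) - 5.52*exp(2*k) - 8.86*exp(k) + 0.35)*(2.96*exp(3*k) - 11.04*exp(2*k) - 17.72*exp(k) + 0.7)*exp(k))*exp(k)/(0.37*exp(4*k) - 1.84*exp(3*k) - 4.43*exp(2*k) + 0.35*exp(k) + 4.65)^3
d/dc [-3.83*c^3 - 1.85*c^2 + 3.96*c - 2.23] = -11.49*c^2 - 3.7*c + 3.96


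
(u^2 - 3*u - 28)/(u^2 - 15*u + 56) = (u + 4)/(u - 8)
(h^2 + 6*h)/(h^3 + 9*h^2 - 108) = h/(h^2 + 3*h - 18)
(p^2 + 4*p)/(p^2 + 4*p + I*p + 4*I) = p/(p + I)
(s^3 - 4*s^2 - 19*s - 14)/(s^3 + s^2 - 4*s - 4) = (s - 7)/(s - 2)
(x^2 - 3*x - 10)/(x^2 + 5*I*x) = (x^2 - 3*x - 10)/(x*(x + 5*I))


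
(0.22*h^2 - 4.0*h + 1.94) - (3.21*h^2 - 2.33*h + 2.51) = -2.99*h^2 - 1.67*h - 0.57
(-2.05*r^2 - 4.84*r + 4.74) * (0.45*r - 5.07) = -0.9225*r^3 + 8.2155*r^2 + 26.6718*r - 24.0318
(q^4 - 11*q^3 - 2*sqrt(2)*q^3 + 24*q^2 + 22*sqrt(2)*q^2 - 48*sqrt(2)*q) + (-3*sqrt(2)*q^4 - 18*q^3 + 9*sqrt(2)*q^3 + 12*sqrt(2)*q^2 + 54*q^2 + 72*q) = -3*sqrt(2)*q^4 + q^4 - 29*q^3 + 7*sqrt(2)*q^3 + 34*sqrt(2)*q^2 + 78*q^2 - 48*sqrt(2)*q + 72*q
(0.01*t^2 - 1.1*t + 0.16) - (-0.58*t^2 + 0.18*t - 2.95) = 0.59*t^2 - 1.28*t + 3.11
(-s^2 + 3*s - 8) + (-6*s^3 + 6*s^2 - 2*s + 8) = -6*s^3 + 5*s^2 + s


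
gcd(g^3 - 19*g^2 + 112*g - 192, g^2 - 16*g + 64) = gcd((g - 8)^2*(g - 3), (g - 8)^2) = g^2 - 16*g + 64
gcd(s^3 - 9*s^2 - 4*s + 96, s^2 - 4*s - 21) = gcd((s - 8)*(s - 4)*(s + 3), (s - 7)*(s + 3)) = s + 3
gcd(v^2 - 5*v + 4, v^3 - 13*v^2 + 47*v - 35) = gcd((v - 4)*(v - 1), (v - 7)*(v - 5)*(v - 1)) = v - 1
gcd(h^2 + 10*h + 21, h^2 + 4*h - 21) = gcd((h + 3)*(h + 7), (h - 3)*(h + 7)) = h + 7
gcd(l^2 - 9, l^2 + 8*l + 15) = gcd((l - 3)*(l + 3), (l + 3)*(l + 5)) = l + 3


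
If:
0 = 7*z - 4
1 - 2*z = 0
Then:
No Solution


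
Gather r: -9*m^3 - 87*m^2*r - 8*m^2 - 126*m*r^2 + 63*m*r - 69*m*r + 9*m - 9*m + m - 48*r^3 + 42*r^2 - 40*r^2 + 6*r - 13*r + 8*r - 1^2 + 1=-9*m^3 - 8*m^2 + m - 48*r^3 + r^2*(2 - 126*m) + r*(-87*m^2 - 6*m + 1)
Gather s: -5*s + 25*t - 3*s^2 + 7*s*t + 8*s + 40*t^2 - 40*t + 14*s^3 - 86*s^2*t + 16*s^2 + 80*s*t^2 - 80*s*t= 14*s^3 + s^2*(13 - 86*t) + s*(80*t^2 - 73*t + 3) + 40*t^2 - 15*t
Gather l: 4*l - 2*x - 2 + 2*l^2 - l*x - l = 2*l^2 + l*(3 - x) - 2*x - 2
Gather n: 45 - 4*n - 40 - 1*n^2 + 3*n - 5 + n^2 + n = 0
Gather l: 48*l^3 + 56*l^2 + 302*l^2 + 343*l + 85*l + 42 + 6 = 48*l^3 + 358*l^2 + 428*l + 48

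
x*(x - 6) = x^2 - 6*x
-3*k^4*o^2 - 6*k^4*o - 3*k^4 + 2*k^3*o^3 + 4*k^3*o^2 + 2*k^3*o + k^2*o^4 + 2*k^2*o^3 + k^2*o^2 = (-k + o)*(3*k + o)*(k*o + k)^2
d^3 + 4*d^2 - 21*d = d*(d - 3)*(d + 7)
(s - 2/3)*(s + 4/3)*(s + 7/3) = s^3 + 3*s^2 + 2*s/3 - 56/27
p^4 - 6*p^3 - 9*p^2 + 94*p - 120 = (p - 5)*(p - 3)*(p - 2)*(p + 4)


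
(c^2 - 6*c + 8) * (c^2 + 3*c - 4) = c^4 - 3*c^3 - 14*c^2 + 48*c - 32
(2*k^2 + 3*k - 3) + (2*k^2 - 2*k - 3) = 4*k^2 + k - 6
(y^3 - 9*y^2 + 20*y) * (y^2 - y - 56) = y^5 - 10*y^4 - 27*y^3 + 484*y^2 - 1120*y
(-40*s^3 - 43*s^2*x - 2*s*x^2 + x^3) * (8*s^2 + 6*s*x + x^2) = -320*s^5 - 584*s^4*x - 314*s^3*x^2 - 47*s^2*x^3 + 4*s*x^4 + x^5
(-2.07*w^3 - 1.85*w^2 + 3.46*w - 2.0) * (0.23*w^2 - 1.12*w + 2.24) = -0.4761*w^5 + 1.8929*w^4 - 1.769*w^3 - 8.4792*w^2 + 9.9904*w - 4.48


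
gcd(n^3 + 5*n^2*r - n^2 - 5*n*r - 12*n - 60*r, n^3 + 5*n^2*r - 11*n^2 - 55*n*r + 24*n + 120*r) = n + 5*r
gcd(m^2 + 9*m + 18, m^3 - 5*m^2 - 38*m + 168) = m + 6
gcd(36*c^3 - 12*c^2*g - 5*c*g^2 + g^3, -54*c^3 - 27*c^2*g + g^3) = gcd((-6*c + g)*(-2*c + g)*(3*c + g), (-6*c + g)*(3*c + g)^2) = 18*c^2 + 3*c*g - g^2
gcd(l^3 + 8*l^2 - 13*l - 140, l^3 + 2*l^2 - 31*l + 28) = l^2 + 3*l - 28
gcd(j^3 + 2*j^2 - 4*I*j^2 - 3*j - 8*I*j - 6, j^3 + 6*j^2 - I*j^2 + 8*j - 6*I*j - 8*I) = j^2 + j*(2 - I) - 2*I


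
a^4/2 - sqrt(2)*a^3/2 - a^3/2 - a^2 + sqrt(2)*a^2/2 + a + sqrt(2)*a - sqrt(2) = (a/2 + sqrt(2)/2)*(a - 1)*(a - sqrt(2))^2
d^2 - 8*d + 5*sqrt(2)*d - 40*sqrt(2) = (d - 8)*(d + 5*sqrt(2))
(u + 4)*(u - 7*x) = u^2 - 7*u*x + 4*u - 28*x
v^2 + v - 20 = (v - 4)*(v + 5)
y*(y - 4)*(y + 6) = y^3 + 2*y^2 - 24*y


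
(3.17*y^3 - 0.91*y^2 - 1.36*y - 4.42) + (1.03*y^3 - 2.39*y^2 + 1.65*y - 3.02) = 4.2*y^3 - 3.3*y^2 + 0.29*y - 7.44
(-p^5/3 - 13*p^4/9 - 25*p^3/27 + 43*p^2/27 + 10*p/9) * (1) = -p^5/3 - 13*p^4/9 - 25*p^3/27 + 43*p^2/27 + 10*p/9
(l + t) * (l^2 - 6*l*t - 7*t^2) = l^3 - 5*l^2*t - 13*l*t^2 - 7*t^3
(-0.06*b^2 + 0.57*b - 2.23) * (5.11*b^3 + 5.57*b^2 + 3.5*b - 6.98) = -0.3066*b^5 + 2.5785*b^4 - 8.4304*b^3 - 10.0073*b^2 - 11.7836*b + 15.5654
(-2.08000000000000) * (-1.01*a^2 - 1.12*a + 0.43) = 2.1008*a^2 + 2.3296*a - 0.8944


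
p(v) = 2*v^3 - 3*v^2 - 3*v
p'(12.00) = 789.00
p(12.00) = 2988.00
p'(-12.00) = 933.00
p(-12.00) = -3852.00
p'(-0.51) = 1.62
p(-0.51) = 0.48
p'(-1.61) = 22.21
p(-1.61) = -11.29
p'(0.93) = -3.39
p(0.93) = -3.78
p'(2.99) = 32.70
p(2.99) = 17.67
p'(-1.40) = 17.16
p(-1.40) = -7.17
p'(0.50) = -4.50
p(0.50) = -2.00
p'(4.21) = 78.08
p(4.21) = 83.43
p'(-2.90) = 64.86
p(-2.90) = -65.31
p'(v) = 6*v^2 - 6*v - 3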